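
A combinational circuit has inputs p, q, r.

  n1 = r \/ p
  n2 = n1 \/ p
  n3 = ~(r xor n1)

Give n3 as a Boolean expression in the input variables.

~(r xor (r \/ p))

n1 = r \/ p
n3 = ~(r xor n1) = ~(r xor (r \/ p))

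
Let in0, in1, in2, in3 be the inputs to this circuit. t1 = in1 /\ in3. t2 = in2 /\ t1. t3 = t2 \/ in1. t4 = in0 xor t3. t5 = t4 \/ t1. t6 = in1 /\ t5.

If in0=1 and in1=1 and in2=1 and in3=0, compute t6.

t1 = 1 /\ 0 = 0
t2 = 1 /\ 0 = 0
t3 = 0 \/ 1 = 1
t4 = 1 xor 1 = 0
t5 = 0 \/ 0 = 0
t6 = 1 /\ 0 = 0

0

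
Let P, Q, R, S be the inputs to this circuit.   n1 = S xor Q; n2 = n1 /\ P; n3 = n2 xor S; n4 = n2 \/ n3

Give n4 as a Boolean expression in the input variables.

n1 = S xor Q
n2 = n1 /\ P = (S xor Q) /\ P
n3 = n2 xor S = ((S xor Q) /\ P) xor S
n4 = n2 \/ n3 = ((S xor Q) /\ P) \/ (((S xor Q) /\ P) xor S)

((S xor Q) /\ P) \/ (((S xor Q) /\ P) xor S)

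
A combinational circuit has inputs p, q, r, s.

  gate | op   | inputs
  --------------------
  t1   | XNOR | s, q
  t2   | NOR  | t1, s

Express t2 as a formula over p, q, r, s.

(s XNOR q) NOR s

t1 = s XNOR q
t2 = t1 NOR s = (s XNOR q) NOR s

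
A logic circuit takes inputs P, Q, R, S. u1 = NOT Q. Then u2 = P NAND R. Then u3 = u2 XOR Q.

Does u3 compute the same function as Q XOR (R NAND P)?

u2 = P NAND R
u3 = u2 XOR Q = (P NAND R) XOR Q
At P=0, Q=1, R=0, S=0: circuit gives 0, formula gives 0.
At P=0, Q=0, R=0, S=0: circuit gives 1, formula gives 1.
Agrees on all 16 inputs.

Yes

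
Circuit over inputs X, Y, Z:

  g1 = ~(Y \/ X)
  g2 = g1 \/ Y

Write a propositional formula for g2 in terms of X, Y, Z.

(~(Y \/ X)) \/ Y

g1 = ~(Y \/ X)
g2 = g1 \/ Y = (~(Y \/ X)) \/ Y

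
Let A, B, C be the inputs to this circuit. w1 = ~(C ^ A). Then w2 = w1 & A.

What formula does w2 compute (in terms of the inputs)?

(~(C ^ A)) & A

w1 = ~(C ^ A)
w2 = w1 & A = (~(C ^ A)) & A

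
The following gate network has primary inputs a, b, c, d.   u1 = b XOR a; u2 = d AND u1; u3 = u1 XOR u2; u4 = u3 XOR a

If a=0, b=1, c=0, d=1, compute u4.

0

u1 = 1 XOR 0 = 1
u2 = 1 AND 1 = 1
u3 = 1 XOR 1 = 0
u4 = 0 XOR 0 = 0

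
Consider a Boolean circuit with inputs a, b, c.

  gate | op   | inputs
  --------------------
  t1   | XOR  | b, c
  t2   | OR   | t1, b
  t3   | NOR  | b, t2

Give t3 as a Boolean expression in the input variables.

b NOR ((b XOR c) OR b)

t1 = b XOR c
t2 = t1 OR b = (b XOR c) OR b
t3 = b NOR t2 = b NOR ((b XOR c) OR b)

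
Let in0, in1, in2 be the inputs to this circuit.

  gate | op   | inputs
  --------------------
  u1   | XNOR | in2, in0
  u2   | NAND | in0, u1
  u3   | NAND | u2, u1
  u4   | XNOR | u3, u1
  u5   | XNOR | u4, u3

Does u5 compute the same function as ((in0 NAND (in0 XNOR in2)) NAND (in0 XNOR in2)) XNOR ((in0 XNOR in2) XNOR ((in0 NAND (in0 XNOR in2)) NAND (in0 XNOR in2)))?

Yes

u1 = in2 XNOR in0
u2 = in0 NAND u1 = in0 NAND (in2 XNOR in0)
u3 = u2 NAND u1 = (in0 NAND (in2 XNOR in0)) NAND (in2 XNOR in0)
u4 = u3 XNOR u1 = ((in0 NAND (in2 XNOR in0)) NAND (in2 XNOR in0)) XNOR (in2 XNOR in0)
u5 = u4 XNOR u3 = (((in0 NAND (in2 XNOR in0)) NAND (in2 XNOR in0)) XNOR (in2 XNOR in0)) XNOR ((in0 NAND (in2 XNOR in0)) NAND (in2 XNOR in0))
At in0=0, in1=0, in2=1: circuit gives 0, formula gives 0.
At in0=0, in1=0, in2=0: circuit gives 1, formula gives 1.
Agrees on all 8 inputs.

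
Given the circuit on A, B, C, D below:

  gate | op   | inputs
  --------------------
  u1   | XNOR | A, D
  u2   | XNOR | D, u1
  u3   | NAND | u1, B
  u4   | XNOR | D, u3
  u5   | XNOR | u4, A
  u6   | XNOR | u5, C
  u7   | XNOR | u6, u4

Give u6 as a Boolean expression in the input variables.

u1 = A XNOR D
u3 = u1 NAND B = (A XNOR D) NAND B
u4 = D XNOR u3 = D XNOR ((A XNOR D) NAND B)
u5 = u4 XNOR A = (D XNOR ((A XNOR D) NAND B)) XNOR A
u6 = u5 XNOR C = ((D XNOR ((A XNOR D) NAND B)) XNOR A) XNOR C

((D XNOR ((A XNOR D) NAND B)) XNOR A) XNOR C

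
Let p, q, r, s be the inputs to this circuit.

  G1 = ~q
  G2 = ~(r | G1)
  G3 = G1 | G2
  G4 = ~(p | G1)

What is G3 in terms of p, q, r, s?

~q | (~(r | ~q))

G1 = ~q
G2 = ~(r | G1) = ~(r | ~q)
G3 = G1 | G2 = ~q | (~(r | ~q))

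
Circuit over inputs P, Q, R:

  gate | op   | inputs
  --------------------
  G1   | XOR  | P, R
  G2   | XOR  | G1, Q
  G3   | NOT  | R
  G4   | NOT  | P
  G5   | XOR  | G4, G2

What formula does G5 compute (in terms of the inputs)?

NOT P XOR ((P XOR R) XOR Q)

G1 = P XOR R
G2 = G1 XOR Q = (P XOR R) XOR Q
G4 = NOT P
G5 = G4 XOR G2 = NOT P XOR ((P XOR R) XOR Q)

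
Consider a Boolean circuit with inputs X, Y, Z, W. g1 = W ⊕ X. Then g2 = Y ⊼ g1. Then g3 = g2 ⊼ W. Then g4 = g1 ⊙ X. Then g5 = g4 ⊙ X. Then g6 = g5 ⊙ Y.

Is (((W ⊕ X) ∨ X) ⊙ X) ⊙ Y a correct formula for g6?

g1 = W ⊕ X
g4 = g1 ⊙ X = (W ⊕ X) ⊙ X
g5 = g4 ⊙ X = ((W ⊕ X) ⊙ X) ⊙ X
g6 = g5 ⊙ Y = (((W ⊕ X) ⊙ X) ⊙ X) ⊙ Y
At X=0, Y=0, Z=0, W=0: circuit gives 1, formula gives 0.

No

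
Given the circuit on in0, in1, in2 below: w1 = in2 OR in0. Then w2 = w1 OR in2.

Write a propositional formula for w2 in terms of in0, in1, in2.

w1 = in2 OR in0
w2 = w1 OR in2 = (in2 OR in0) OR in2

(in2 OR in0) OR in2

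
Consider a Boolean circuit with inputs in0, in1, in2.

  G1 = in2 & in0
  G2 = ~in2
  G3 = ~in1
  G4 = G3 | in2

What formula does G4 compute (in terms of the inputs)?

G3 = ~in1
G4 = G3 | in2 = ~in1 | in2

~in1 | in2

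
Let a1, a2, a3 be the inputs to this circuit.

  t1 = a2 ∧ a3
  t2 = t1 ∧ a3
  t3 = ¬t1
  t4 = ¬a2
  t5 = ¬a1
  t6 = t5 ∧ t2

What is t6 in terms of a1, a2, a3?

¬a1 ∧ ((a2 ∧ a3) ∧ a3)

t1 = a2 ∧ a3
t2 = t1 ∧ a3 = (a2 ∧ a3) ∧ a3
t5 = ¬a1
t6 = t5 ∧ t2 = ¬a1 ∧ ((a2 ∧ a3) ∧ a3)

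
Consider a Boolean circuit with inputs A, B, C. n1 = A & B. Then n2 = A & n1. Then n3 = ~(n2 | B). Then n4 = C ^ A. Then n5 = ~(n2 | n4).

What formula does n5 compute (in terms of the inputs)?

n1 = A & B
n2 = A & n1 = A & (A & B)
n4 = C ^ A
n5 = ~(n2 | n4) = ~((A & (A & B)) | (C ^ A))

~((A & (A & B)) | (C ^ A))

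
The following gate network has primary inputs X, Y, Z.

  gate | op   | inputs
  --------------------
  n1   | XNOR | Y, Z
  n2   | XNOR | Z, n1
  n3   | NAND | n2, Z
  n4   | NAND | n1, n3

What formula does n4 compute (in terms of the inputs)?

n1 = Y XNOR Z
n2 = Z XNOR n1 = Z XNOR (Y XNOR Z)
n3 = n2 NAND Z = (Z XNOR (Y XNOR Z)) NAND Z
n4 = n1 NAND n3 = (Y XNOR Z) NAND ((Z XNOR (Y XNOR Z)) NAND Z)

(Y XNOR Z) NAND ((Z XNOR (Y XNOR Z)) NAND Z)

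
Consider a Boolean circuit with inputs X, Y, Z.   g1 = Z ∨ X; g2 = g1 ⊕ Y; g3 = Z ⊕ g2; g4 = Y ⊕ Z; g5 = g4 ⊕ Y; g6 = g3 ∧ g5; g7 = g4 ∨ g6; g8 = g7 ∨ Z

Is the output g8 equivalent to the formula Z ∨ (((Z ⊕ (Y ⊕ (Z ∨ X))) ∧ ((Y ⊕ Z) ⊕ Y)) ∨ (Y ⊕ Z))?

Yes

g1 = Z ∨ X
g2 = g1 ⊕ Y = (Z ∨ X) ⊕ Y
g3 = Z ⊕ g2 = Z ⊕ ((Z ∨ X) ⊕ Y)
g4 = Y ⊕ Z
g5 = g4 ⊕ Y = (Y ⊕ Z) ⊕ Y
g6 = g3 ∧ g5 = (Z ⊕ ((Z ∨ X) ⊕ Y)) ∧ ((Y ⊕ Z) ⊕ Y)
g7 = g4 ∨ g6 = (Y ⊕ Z) ∨ ((Z ⊕ ((Z ∨ X) ⊕ Y)) ∧ ((Y ⊕ Z) ⊕ Y))
g8 = g7 ∨ Z = ((Y ⊕ Z) ∨ ((Z ⊕ ((Z ∨ X) ⊕ Y)) ∧ ((Y ⊕ Z) ⊕ Y))) ∨ Z
At X=0, Y=0, Z=0: circuit gives 0, formula gives 0.
At X=0, Y=0, Z=1: circuit gives 1, formula gives 1.
Agrees on all 8 inputs.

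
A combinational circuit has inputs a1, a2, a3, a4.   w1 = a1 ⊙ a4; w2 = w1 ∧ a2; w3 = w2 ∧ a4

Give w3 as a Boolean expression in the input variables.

w1 = a1 ⊙ a4
w2 = w1 ∧ a2 = (a1 ⊙ a4) ∧ a2
w3 = w2 ∧ a4 = ((a1 ⊙ a4) ∧ a2) ∧ a4

((a1 ⊙ a4) ∧ a2) ∧ a4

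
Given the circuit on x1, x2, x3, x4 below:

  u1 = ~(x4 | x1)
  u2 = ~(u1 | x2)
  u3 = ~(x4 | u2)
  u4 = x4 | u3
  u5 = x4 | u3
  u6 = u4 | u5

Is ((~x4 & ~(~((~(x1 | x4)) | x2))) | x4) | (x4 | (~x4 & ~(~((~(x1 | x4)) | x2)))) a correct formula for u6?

Yes

u1 = ~(x4 | x1)
u2 = ~(u1 | x2) = ~((~(x4 | x1)) | x2)
u3 = ~(x4 | u2) = ~(x4 | (~((~(x4 | x1)) | x2)))
u4 = x4 | u3 = x4 | (~(x4 | (~((~(x4 | x1)) | x2))))
u5 = x4 | u3 = x4 | (~(x4 | (~((~(x4 | x1)) | x2))))
u6 = u4 | u5 = (x4 | (~(x4 | (~((~(x4 | x1)) | x2))))) | (x4 | (~(x4 | (~((~(x4 | x1)) | x2)))))
At x1=1, x2=0, x3=0, x4=0: circuit gives 0, formula gives 0.
At x1=0, x2=0, x3=0, x4=0: circuit gives 1, formula gives 1.
Agrees on all 16 inputs.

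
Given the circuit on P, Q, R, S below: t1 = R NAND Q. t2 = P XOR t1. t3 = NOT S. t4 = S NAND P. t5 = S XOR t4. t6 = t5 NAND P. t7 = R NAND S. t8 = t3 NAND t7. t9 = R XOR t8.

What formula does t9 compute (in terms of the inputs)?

R XOR (NOT S NAND (R NAND S))

t3 = NOT S
t7 = R NAND S
t8 = t3 NAND t7 = NOT S NAND (R NAND S)
t9 = R XOR t8 = R XOR (NOT S NAND (R NAND S))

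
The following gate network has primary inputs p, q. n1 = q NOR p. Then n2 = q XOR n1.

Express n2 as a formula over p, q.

n1 = q NOR p
n2 = q XOR n1 = q XOR (q NOR p)

q XOR (q NOR p)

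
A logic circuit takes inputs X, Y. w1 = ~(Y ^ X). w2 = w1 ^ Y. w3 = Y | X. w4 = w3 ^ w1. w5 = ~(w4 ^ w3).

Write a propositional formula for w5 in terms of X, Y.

~(((Y | X) ^ (~(Y ^ X))) ^ (Y | X))

w1 = ~(Y ^ X)
w3 = Y | X
w4 = w3 ^ w1 = (Y | X) ^ (~(Y ^ X))
w5 = ~(w4 ^ w3) = ~(((Y | X) ^ (~(Y ^ X))) ^ (Y | X))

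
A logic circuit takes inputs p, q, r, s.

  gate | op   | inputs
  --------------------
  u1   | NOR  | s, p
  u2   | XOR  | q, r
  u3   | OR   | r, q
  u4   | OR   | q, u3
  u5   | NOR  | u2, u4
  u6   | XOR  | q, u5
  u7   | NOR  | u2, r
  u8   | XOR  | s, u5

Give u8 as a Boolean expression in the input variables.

s XOR ((q XOR r) NOR (q OR (r OR q)))

u2 = q XOR r
u3 = r OR q
u4 = q OR u3 = q OR (r OR q)
u5 = u2 NOR u4 = (q XOR r) NOR (q OR (r OR q))
u8 = s XOR u5 = s XOR ((q XOR r) NOR (q OR (r OR q)))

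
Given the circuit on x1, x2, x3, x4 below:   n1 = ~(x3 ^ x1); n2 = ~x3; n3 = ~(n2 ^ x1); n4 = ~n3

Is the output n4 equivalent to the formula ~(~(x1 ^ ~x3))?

Yes

n2 = ~x3
n3 = ~(n2 ^ x1) = ~(~x3 ^ x1)
n4 = ~n3 = ~(~(~x3 ^ x1))
At x1=0, x2=0, x3=1, x4=0: circuit gives 0, formula gives 0.
At x1=0, x2=0, x3=0, x4=0: circuit gives 1, formula gives 1.
Agrees on all 16 inputs.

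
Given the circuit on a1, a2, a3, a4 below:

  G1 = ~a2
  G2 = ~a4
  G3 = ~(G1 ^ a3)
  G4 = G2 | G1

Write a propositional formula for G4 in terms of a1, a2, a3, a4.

~a4 | ~a2

G1 = ~a2
G2 = ~a4
G4 = G2 | G1 = ~a4 | ~a2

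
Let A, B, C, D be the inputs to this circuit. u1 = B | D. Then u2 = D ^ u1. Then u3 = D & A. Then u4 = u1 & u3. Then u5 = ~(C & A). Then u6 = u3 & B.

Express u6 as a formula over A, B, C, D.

(D & A) & B

u3 = D & A
u6 = u3 & B = (D & A) & B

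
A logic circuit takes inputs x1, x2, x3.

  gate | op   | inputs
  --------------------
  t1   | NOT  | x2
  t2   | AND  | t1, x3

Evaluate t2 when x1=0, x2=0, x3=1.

1

t1 = NOT 0 = 1
t2 = 1 AND 1 = 1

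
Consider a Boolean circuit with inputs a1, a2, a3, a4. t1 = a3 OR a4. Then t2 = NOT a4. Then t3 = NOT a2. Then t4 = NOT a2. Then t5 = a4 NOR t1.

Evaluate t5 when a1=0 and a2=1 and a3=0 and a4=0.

1

t1 = 0 OR 0 = 0
t5 = 0 NOR 0 = 1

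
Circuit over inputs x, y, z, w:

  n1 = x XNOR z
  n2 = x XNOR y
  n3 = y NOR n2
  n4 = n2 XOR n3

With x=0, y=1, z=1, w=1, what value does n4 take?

0

n2 = 0 XNOR 1 = 0
n3 = 1 NOR 0 = 0
n4 = 0 XOR 0 = 0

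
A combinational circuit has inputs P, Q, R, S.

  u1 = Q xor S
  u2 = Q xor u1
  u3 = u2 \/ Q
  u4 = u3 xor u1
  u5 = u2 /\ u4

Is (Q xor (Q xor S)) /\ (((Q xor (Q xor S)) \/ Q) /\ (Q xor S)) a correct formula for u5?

No

u1 = Q xor S
u2 = Q xor u1 = Q xor (Q xor S)
u3 = u2 \/ Q = (Q xor (Q xor S)) \/ Q
u4 = u3 xor u1 = ((Q xor (Q xor S)) \/ Q) xor (Q xor S)
u5 = u2 /\ u4 = (Q xor (Q xor S)) /\ (((Q xor (Q xor S)) \/ Q) xor (Q xor S))
At P=0, Q=0, R=0, S=1: circuit gives 0, formula gives 1.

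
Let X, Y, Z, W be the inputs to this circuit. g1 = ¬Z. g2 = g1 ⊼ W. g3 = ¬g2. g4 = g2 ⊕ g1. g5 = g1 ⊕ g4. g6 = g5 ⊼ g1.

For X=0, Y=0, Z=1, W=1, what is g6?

1

g1 = ¬1 = 0
g2 = 0 ⊼ 1 = 1
g4 = 1 ⊕ 0 = 1
g5 = 0 ⊕ 1 = 1
g6 = 1 ⊼ 0 = 1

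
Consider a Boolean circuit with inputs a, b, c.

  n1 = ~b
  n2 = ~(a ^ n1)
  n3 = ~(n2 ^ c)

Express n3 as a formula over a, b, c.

~((~(a ^ ~b)) ^ c)

n1 = ~b
n2 = ~(a ^ n1) = ~(a ^ ~b)
n3 = ~(n2 ^ c) = ~((~(a ^ ~b)) ^ c)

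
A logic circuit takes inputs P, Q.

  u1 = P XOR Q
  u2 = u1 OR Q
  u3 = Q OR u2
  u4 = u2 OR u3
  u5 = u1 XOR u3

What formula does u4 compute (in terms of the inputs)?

((P XOR Q) OR Q) OR (Q OR ((P XOR Q) OR Q))

u1 = P XOR Q
u2 = u1 OR Q = (P XOR Q) OR Q
u3 = Q OR u2 = Q OR ((P XOR Q) OR Q)
u4 = u2 OR u3 = ((P XOR Q) OR Q) OR (Q OR ((P XOR Q) OR Q))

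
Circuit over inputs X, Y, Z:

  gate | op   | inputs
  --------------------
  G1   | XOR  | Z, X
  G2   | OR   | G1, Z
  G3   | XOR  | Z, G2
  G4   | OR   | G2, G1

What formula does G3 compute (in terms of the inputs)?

G1 = Z XOR X
G2 = G1 OR Z = (Z XOR X) OR Z
G3 = Z XOR G2 = Z XOR ((Z XOR X) OR Z)

Z XOR ((Z XOR X) OR Z)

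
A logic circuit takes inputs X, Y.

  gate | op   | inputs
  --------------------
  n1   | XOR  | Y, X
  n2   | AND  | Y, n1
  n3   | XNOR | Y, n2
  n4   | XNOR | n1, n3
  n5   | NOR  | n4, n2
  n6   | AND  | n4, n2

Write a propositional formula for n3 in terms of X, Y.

Y XNOR (Y AND (Y XOR X))

n1 = Y XOR X
n2 = Y AND n1 = Y AND (Y XOR X)
n3 = Y XNOR n2 = Y XNOR (Y AND (Y XOR X))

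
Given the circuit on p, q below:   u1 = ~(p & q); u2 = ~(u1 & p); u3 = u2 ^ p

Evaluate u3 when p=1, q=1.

0

u1 = ~(1 & 1) = 0
u2 = ~(0 & 1) = 1
u3 = 1 ^ 1 = 0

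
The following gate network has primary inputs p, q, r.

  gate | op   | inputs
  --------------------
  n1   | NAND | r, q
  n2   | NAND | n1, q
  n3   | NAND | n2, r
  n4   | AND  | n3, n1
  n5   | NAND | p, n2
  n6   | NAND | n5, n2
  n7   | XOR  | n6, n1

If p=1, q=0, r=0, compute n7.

n1 = 0 NAND 0 = 1
n2 = 1 NAND 0 = 1
n5 = 1 NAND 1 = 0
n6 = 0 NAND 1 = 1
n7 = 1 XOR 1 = 0

0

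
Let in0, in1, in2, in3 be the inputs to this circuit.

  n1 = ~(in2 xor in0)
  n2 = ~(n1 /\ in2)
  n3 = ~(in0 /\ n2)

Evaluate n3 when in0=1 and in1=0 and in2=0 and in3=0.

0

n1 = ~(0 xor 1) = 0
n2 = ~(0 /\ 0) = 1
n3 = ~(1 /\ 1) = 0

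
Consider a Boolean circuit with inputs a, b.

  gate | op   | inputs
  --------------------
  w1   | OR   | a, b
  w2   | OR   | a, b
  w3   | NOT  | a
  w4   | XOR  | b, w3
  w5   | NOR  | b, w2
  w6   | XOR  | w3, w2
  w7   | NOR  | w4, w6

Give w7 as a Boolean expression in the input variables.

w2 = a OR b
w3 = NOT a
w4 = b XOR w3 = b XOR NOT a
w6 = w3 XOR w2 = NOT a XOR (a OR b)
w7 = w4 NOR w6 = (b XOR NOT a) NOR (NOT a XOR (a OR b))

(b XOR NOT a) NOR (NOT a XOR (a OR b))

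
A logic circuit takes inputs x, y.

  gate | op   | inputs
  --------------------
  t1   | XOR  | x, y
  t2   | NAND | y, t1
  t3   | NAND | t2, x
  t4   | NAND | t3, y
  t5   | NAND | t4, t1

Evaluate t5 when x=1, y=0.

0

t1 = 1 XOR 0 = 1
t2 = 0 NAND 1 = 1
t3 = 1 NAND 1 = 0
t4 = 0 NAND 0 = 1
t5 = 1 NAND 1 = 0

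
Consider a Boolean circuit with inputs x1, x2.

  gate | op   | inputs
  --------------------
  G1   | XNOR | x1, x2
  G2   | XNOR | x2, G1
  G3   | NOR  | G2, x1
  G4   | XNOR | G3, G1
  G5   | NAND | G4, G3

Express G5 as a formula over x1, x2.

G1 = x1 XNOR x2
G2 = x2 XNOR G1 = x2 XNOR (x1 XNOR x2)
G3 = G2 NOR x1 = (x2 XNOR (x1 XNOR x2)) NOR x1
G4 = G3 XNOR G1 = ((x2 XNOR (x1 XNOR x2)) NOR x1) XNOR (x1 XNOR x2)
G5 = G4 NAND G3 = (((x2 XNOR (x1 XNOR x2)) NOR x1) XNOR (x1 XNOR x2)) NAND ((x2 XNOR (x1 XNOR x2)) NOR x1)

(((x2 XNOR (x1 XNOR x2)) NOR x1) XNOR (x1 XNOR x2)) NAND ((x2 XNOR (x1 XNOR x2)) NOR x1)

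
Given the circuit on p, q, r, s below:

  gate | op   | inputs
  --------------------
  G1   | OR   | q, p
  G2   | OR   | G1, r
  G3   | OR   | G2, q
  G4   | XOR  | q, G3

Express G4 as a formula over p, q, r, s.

q XOR (((q OR p) OR r) OR q)

G1 = q OR p
G2 = G1 OR r = (q OR p) OR r
G3 = G2 OR q = ((q OR p) OR r) OR q
G4 = q XOR G3 = q XOR (((q OR p) OR r) OR q)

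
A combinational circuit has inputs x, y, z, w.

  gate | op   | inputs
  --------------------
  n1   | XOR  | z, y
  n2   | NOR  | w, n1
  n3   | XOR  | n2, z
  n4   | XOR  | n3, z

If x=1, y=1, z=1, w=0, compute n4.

n1 = 1 XOR 1 = 0
n2 = 0 NOR 0 = 1
n3 = 1 XOR 1 = 0
n4 = 0 XOR 1 = 1

1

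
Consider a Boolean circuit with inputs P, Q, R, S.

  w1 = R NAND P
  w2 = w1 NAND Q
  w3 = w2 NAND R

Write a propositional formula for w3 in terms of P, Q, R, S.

((R NAND P) NAND Q) NAND R

w1 = R NAND P
w2 = w1 NAND Q = (R NAND P) NAND Q
w3 = w2 NAND R = ((R NAND P) NAND Q) NAND R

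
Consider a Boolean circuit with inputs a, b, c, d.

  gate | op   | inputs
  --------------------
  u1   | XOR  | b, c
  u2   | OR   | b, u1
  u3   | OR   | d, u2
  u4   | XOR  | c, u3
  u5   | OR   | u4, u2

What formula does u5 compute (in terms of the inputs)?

(c XOR (d OR (b OR (b XOR c)))) OR (b OR (b XOR c))

u1 = b XOR c
u2 = b OR u1 = b OR (b XOR c)
u3 = d OR u2 = d OR (b OR (b XOR c))
u4 = c XOR u3 = c XOR (d OR (b OR (b XOR c)))
u5 = u4 OR u2 = (c XOR (d OR (b OR (b XOR c)))) OR (b OR (b XOR c))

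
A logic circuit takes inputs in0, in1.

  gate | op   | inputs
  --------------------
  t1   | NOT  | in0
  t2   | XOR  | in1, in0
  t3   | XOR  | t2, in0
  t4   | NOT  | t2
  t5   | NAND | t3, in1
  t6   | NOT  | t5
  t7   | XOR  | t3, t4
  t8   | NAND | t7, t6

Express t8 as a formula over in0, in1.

(((in1 XOR in0) XOR in0) XOR NOT (in1 XOR in0)) NAND NOT (((in1 XOR in0) XOR in0) NAND in1)

t2 = in1 XOR in0
t3 = t2 XOR in0 = (in1 XOR in0) XOR in0
t4 = NOT t2 = NOT (in1 XOR in0)
t5 = t3 NAND in1 = ((in1 XOR in0) XOR in0) NAND in1
t6 = NOT t5 = NOT (((in1 XOR in0) XOR in0) NAND in1)
t7 = t3 XOR t4 = ((in1 XOR in0) XOR in0) XOR NOT (in1 XOR in0)
t8 = t7 NAND t6 = (((in1 XOR in0) XOR in0) XOR NOT (in1 XOR in0)) NAND NOT (((in1 XOR in0) XOR in0) NAND in1)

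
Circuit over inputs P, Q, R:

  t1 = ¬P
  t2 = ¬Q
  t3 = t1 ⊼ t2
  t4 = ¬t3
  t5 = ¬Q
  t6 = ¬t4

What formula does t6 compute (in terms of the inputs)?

t1 = ¬P
t2 = ¬Q
t3 = t1 ⊼ t2 = ¬P ⊼ ¬Q
t4 = ¬t3 = ¬(¬P ⊼ ¬Q)
t6 = ¬t4 = ¬¬(¬P ⊼ ¬Q)

¬¬(¬P ⊼ ¬Q)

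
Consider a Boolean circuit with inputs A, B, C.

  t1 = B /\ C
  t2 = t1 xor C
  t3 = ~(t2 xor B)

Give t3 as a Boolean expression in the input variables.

t1 = B /\ C
t2 = t1 xor C = (B /\ C) xor C
t3 = ~(t2 xor B) = ~(((B /\ C) xor C) xor B)

~(((B /\ C) xor C) xor B)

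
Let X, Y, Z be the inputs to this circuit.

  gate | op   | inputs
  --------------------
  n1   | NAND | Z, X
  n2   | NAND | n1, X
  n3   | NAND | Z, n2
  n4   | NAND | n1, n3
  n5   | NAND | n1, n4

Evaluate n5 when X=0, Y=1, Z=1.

0

n1 = 1 NAND 0 = 1
n2 = 1 NAND 0 = 1
n3 = 1 NAND 1 = 0
n4 = 1 NAND 0 = 1
n5 = 1 NAND 1 = 0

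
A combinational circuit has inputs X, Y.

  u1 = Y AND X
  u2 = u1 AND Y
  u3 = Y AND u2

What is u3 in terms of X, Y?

Y AND ((Y AND X) AND Y)

u1 = Y AND X
u2 = u1 AND Y = (Y AND X) AND Y
u3 = Y AND u2 = Y AND ((Y AND X) AND Y)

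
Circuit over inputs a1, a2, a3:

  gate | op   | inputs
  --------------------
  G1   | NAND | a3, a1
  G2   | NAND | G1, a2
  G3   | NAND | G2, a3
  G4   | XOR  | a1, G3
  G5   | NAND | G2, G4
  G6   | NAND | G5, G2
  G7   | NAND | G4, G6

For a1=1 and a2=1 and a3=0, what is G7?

G1 = 0 NAND 1 = 1
G2 = 1 NAND 1 = 0
G3 = 0 NAND 0 = 1
G4 = 1 XOR 1 = 0
G5 = 0 NAND 0 = 1
G6 = 1 NAND 0 = 1
G7 = 0 NAND 1 = 1

1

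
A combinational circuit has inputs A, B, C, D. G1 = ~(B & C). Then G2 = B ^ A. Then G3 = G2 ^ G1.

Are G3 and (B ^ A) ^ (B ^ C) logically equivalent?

G1 = ~(B & C)
G2 = B ^ A
G3 = G2 ^ G1 = (B ^ A) ^ (~(B & C))
At A=0, B=0, C=0, D=0: circuit gives 1, formula gives 0.

No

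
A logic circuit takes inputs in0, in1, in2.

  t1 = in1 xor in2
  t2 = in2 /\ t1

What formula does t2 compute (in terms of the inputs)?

in2 /\ (in1 xor in2)

t1 = in1 xor in2
t2 = in2 /\ t1 = in2 /\ (in1 xor in2)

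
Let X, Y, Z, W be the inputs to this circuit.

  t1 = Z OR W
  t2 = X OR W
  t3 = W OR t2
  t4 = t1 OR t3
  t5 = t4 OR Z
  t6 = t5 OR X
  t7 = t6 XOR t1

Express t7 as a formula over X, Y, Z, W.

((((Z OR W) OR (W OR (X OR W))) OR Z) OR X) XOR (Z OR W)

t1 = Z OR W
t2 = X OR W
t3 = W OR t2 = W OR (X OR W)
t4 = t1 OR t3 = (Z OR W) OR (W OR (X OR W))
t5 = t4 OR Z = ((Z OR W) OR (W OR (X OR W))) OR Z
t6 = t5 OR X = (((Z OR W) OR (W OR (X OR W))) OR Z) OR X
t7 = t6 XOR t1 = ((((Z OR W) OR (W OR (X OR W))) OR Z) OR X) XOR (Z OR W)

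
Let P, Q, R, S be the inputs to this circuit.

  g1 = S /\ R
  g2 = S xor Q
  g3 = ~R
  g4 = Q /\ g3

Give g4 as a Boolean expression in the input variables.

Q /\ ~R

g3 = ~R
g4 = Q /\ g3 = Q /\ ~R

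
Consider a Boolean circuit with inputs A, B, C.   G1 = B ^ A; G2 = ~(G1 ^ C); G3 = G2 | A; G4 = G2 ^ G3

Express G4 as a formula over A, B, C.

(~((B ^ A) ^ C)) ^ ((~((B ^ A) ^ C)) | A)

G1 = B ^ A
G2 = ~(G1 ^ C) = ~((B ^ A) ^ C)
G3 = G2 | A = (~((B ^ A) ^ C)) | A
G4 = G2 ^ G3 = (~((B ^ A) ^ C)) ^ ((~((B ^ A) ^ C)) | A)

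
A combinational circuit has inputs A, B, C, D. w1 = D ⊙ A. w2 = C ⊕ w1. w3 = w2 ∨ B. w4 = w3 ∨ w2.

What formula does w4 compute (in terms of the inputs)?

w1 = D ⊙ A
w2 = C ⊕ w1 = C ⊕ (D ⊙ A)
w3 = w2 ∨ B = (C ⊕ (D ⊙ A)) ∨ B
w4 = w3 ∨ w2 = ((C ⊕ (D ⊙ A)) ∨ B) ∨ (C ⊕ (D ⊙ A))

((C ⊕ (D ⊙ A)) ∨ B) ∨ (C ⊕ (D ⊙ A))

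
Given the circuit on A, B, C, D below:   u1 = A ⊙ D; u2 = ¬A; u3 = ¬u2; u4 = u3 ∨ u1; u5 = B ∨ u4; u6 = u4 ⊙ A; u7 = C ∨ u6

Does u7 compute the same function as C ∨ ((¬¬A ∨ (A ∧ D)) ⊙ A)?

No

u1 = A ⊙ D
u2 = ¬A
u3 = ¬u2 = ¬¬A
u4 = u3 ∨ u1 = ¬¬A ∨ (A ⊙ D)
u6 = u4 ⊙ A = (¬¬A ∨ (A ⊙ D)) ⊙ A
u7 = C ∨ u6 = C ∨ ((¬¬A ∨ (A ⊙ D)) ⊙ A)
At A=0, B=0, C=0, D=0: circuit gives 0, formula gives 1.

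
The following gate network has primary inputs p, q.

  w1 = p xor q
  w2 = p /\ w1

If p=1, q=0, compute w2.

1

w1 = 1 xor 0 = 1
w2 = 1 /\ 1 = 1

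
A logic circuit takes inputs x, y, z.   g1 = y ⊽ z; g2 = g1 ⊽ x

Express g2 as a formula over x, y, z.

(y ⊽ z) ⊽ x

g1 = y ⊽ z
g2 = g1 ⊽ x = (y ⊽ z) ⊽ x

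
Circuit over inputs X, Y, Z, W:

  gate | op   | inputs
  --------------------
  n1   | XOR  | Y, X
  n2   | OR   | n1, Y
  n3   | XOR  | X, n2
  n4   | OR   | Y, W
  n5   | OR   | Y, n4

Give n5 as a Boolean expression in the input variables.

n4 = Y OR W
n5 = Y OR n4 = Y OR (Y OR W)

Y OR (Y OR W)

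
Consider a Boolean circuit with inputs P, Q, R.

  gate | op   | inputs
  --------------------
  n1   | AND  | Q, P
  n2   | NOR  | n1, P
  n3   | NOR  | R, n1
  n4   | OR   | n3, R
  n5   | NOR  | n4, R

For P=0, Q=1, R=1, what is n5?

0

n1 = 1 AND 0 = 0
n3 = 1 NOR 0 = 0
n4 = 0 OR 1 = 1
n5 = 1 NOR 1 = 0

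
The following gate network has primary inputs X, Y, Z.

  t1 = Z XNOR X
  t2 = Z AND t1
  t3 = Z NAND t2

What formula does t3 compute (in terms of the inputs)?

Z NAND (Z AND (Z XNOR X))

t1 = Z XNOR X
t2 = Z AND t1 = Z AND (Z XNOR X)
t3 = Z NAND t2 = Z NAND (Z AND (Z XNOR X))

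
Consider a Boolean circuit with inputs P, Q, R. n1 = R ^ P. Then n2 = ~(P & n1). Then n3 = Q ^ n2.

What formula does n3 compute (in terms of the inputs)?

n1 = R ^ P
n2 = ~(P & n1) = ~(P & (R ^ P))
n3 = Q ^ n2 = Q ^ (~(P & (R ^ P)))

Q ^ (~(P & (R ^ P)))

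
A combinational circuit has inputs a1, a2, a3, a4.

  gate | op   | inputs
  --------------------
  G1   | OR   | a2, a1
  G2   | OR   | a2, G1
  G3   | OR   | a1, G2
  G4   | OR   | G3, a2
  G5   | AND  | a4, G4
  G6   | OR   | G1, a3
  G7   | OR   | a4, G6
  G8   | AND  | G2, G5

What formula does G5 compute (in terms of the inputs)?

G1 = a2 OR a1
G2 = a2 OR G1 = a2 OR (a2 OR a1)
G3 = a1 OR G2 = a1 OR (a2 OR (a2 OR a1))
G4 = G3 OR a2 = (a1 OR (a2 OR (a2 OR a1))) OR a2
G5 = a4 AND G4 = a4 AND ((a1 OR (a2 OR (a2 OR a1))) OR a2)

a4 AND ((a1 OR (a2 OR (a2 OR a1))) OR a2)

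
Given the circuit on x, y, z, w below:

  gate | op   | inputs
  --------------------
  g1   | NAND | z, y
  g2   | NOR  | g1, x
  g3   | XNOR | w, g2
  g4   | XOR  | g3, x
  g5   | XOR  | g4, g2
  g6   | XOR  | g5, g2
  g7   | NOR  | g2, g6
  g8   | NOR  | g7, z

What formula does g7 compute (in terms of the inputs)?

g1 = z NAND y
g2 = g1 NOR x = (z NAND y) NOR x
g3 = w XNOR g2 = w XNOR ((z NAND y) NOR x)
g4 = g3 XOR x = (w XNOR ((z NAND y) NOR x)) XOR x
g5 = g4 XOR g2 = ((w XNOR ((z NAND y) NOR x)) XOR x) XOR ((z NAND y) NOR x)
g6 = g5 XOR g2 = (((w XNOR ((z NAND y) NOR x)) XOR x) XOR ((z NAND y) NOR x)) XOR ((z NAND y) NOR x)
g7 = g2 NOR g6 = ((z NAND y) NOR x) NOR ((((w XNOR ((z NAND y) NOR x)) XOR x) XOR ((z NAND y) NOR x)) XOR ((z NAND y) NOR x))

((z NAND y) NOR x) NOR ((((w XNOR ((z NAND y) NOR x)) XOR x) XOR ((z NAND y) NOR x)) XOR ((z NAND y) NOR x))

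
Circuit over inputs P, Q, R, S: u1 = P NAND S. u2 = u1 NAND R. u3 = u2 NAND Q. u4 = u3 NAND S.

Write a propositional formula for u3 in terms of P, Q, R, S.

u1 = P NAND S
u2 = u1 NAND R = (P NAND S) NAND R
u3 = u2 NAND Q = ((P NAND S) NAND R) NAND Q

((P NAND S) NAND R) NAND Q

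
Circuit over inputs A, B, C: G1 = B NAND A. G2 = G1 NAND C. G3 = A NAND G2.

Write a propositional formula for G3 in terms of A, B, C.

G1 = B NAND A
G2 = G1 NAND C = (B NAND A) NAND C
G3 = A NAND G2 = A NAND ((B NAND A) NAND C)

A NAND ((B NAND A) NAND C)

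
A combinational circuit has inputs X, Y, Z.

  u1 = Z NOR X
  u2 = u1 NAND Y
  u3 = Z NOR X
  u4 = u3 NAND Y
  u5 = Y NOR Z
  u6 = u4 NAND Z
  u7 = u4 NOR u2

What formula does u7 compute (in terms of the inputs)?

((Z NOR X) NAND Y) NOR ((Z NOR X) NAND Y)

u1 = Z NOR X
u2 = u1 NAND Y = (Z NOR X) NAND Y
u3 = Z NOR X
u4 = u3 NAND Y = (Z NOR X) NAND Y
u7 = u4 NOR u2 = ((Z NOR X) NAND Y) NOR ((Z NOR X) NAND Y)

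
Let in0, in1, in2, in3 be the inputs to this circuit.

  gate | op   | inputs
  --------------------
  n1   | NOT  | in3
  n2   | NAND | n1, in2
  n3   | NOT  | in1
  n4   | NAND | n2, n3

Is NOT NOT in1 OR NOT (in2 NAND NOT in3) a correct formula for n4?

n1 = NOT in3
n2 = n1 NAND in2 = NOT in3 NAND in2
n3 = NOT in1
n4 = n2 NAND n3 = (NOT in3 NAND in2) NAND NOT in1
At in0=0, in1=0, in2=0, in3=0: circuit gives 0, formula gives 0.
At in0=0, in1=0, in2=1, in3=0: circuit gives 1, formula gives 1.
Agrees on all 16 inputs.

Yes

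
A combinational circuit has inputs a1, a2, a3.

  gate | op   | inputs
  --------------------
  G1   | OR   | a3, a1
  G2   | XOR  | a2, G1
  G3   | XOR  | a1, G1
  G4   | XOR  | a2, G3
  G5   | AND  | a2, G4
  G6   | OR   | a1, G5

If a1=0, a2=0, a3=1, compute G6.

0

G1 = 1 OR 0 = 1
G3 = 0 XOR 1 = 1
G4 = 0 XOR 1 = 1
G5 = 0 AND 1 = 0
G6 = 0 OR 0 = 0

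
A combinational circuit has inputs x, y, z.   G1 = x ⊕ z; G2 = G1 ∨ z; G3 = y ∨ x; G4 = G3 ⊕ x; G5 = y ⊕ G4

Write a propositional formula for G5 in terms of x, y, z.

y ⊕ ((y ∨ x) ⊕ x)

G3 = y ∨ x
G4 = G3 ⊕ x = (y ∨ x) ⊕ x
G5 = y ⊕ G4 = y ⊕ ((y ∨ x) ⊕ x)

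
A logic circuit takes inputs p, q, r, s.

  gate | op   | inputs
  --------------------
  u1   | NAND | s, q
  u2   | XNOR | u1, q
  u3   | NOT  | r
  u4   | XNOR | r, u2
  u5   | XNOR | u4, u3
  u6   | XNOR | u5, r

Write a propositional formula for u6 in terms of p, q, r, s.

((r XNOR ((s NAND q) XNOR q)) XNOR NOT r) XNOR r

u1 = s NAND q
u2 = u1 XNOR q = (s NAND q) XNOR q
u3 = NOT r
u4 = r XNOR u2 = r XNOR ((s NAND q) XNOR q)
u5 = u4 XNOR u3 = (r XNOR ((s NAND q) XNOR q)) XNOR NOT r
u6 = u5 XNOR r = ((r XNOR ((s NAND q) XNOR q)) XNOR NOT r) XNOR r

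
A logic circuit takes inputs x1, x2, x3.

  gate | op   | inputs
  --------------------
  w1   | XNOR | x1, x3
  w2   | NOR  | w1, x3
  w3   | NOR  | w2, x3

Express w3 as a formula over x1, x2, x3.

w1 = x1 XNOR x3
w2 = w1 NOR x3 = (x1 XNOR x3) NOR x3
w3 = w2 NOR x3 = ((x1 XNOR x3) NOR x3) NOR x3

((x1 XNOR x3) NOR x3) NOR x3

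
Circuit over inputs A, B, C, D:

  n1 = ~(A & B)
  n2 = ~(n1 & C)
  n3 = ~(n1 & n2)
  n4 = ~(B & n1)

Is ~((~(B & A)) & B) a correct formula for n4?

Yes

n1 = ~(A & B)
n4 = ~(B & n1) = ~(B & (~(A & B)))
At A=0, B=1, C=0, D=0: circuit gives 0, formula gives 0.
At A=0, B=0, C=0, D=0: circuit gives 1, formula gives 1.
Agrees on all 16 inputs.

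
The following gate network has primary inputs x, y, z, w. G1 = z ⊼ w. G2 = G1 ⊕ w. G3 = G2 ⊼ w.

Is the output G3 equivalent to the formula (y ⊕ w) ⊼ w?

No

G1 = z ⊼ w
G2 = G1 ⊕ w = (z ⊼ w) ⊕ w
G3 = G2 ⊼ w = ((z ⊼ w) ⊕ w) ⊼ w
At x=0, y=0, z=0, w=1: circuit gives 1, formula gives 0.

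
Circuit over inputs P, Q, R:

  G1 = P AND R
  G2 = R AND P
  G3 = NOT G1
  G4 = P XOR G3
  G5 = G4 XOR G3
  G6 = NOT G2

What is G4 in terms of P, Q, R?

G1 = P AND R
G3 = NOT G1 = NOT (P AND R)
G4 = P XOR G3 = P XOR NOT (P AND R)

P XOR NOT (P AND R)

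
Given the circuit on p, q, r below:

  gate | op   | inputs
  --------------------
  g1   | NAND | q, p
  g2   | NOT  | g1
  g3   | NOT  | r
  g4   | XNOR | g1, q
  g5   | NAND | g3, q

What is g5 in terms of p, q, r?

g3 = NOT r
g5 = g3 NAND q = NOT r NAND q

NOT r NAND q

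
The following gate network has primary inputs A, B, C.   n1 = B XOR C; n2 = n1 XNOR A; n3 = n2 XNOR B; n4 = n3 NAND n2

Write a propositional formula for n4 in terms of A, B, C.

n1 = B XOR C
n2 = n1 XNOR A = (B XOR C) XNOR A
n3 = n2 XNOR B = ((B XOR C) XNOR A) XNOR B
n4 = n3 NAND n2 = (((B XOR C) XNOR A) XNOR B) NAND ((B XOR C) XNOR A)

(((B XOR C) XNOR A) XNOR B) NAND ((B XOR C) XNOR A)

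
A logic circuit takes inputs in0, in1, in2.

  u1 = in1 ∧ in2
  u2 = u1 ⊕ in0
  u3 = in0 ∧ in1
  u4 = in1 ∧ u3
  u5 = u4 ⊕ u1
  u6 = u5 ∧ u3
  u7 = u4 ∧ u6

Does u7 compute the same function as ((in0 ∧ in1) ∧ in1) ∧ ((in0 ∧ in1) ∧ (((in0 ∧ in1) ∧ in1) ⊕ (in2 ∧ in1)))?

Yes

u1 = in1 ∧ in2
u3 = in0 ∧ in1
u4 = in1 ∧ u3 = in1 ∧ (in0 ∧ in1)
u5 = u4 ⊕ u1 = (in1 ∧ (in0 ∧ in1)) ⊕ (in1 ∧ in2)
u6 = u5 ∧ u3 = ((in1 ∧ (in0 ∧ in1)) ⊕ (in1 ∧ in2)) ∧ (in0 ∧ in1)
u7 = u4 ∧ u6 = (in1 ∧ (in0 ∧ in1)) ∧ (((in1 ∧ (in0 ∧ in1)) ⊕ (in1 ∧ in2)) ∧ (in0 ∧ in1))
At in0=0, in1=0, in2=0: circuit gives 0, formula gives 0.
At in0=1, in1=1, in2=0: circuit gives 1, formula gives 1.
Agrees on all 8 inputs.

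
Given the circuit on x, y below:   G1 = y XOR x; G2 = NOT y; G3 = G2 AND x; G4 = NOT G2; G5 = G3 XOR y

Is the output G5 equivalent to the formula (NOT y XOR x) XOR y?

G2 = NOT y
G3 = G2 AND x = NOT y AND x
G5 = G3 XOR y = (NOT y AND x) XOR y
At x=0, y=0: circuit gives 0, formula gives 1.

No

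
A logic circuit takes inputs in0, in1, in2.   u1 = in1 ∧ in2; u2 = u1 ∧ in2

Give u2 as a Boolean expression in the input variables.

u1 = in1 ∧ in2
u2 = u1 ∧ in2 = (in1 ∧ in2) ∧ in2

(in1 ∧ in2) ∧ in2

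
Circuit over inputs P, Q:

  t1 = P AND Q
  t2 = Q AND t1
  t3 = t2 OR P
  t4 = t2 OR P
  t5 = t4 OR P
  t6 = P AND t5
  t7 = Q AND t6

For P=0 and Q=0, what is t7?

t1 = 0 AND 0 = 0
t2 = 0 AND 0 = 0
t4 = 0 OR 0 = 0
t5 = 0 OR 0 = 0
t6 = 0 AND 0 = 0
t7 = 0 AND 0 = 0

0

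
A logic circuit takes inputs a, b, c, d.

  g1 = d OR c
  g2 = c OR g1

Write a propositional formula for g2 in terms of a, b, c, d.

g1 = d OR c
g2 = c OR g1 = c OR (d OR c)

c OR (d OR c)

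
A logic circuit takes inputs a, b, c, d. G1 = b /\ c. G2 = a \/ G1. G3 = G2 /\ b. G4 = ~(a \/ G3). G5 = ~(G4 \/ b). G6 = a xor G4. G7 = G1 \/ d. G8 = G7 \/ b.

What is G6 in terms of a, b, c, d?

a xor (~(a \/ ((a \/ (b /\ c)) /\ b)))

G1 = b /\ c
G2 = a \/ G1 = a \/ (b /\ c)
G3 = G2 /\ b = (a \/ (b /\ c)) /\ b
G4 = ~(a \/ G3) = ~(a \/ ((a \/ (b /\ c)) /\ b))
G6 = a xor G4 = a xor (~(a \/ ((a \/ (b /\ c)) /\ b)))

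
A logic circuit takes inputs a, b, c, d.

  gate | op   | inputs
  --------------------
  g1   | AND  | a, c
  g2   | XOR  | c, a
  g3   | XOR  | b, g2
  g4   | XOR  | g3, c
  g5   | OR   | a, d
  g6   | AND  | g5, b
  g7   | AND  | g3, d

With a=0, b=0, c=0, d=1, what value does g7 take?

g2 = 0 XOR 0 = 0
g3 = 0 XOR 0 = 0
g7 = 0 AND 1 = 0

0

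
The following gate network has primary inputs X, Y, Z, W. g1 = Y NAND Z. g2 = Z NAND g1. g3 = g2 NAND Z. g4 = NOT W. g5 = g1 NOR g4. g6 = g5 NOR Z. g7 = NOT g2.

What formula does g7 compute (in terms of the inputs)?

g1 = Y NAND Z
g2 = Z NAND g1 = Z NAND (Y NAND Z)
g7 = NOT g2 = NOT (Z NAND (Y NAND Z))

NOT (Z NAND (Y NAND Z))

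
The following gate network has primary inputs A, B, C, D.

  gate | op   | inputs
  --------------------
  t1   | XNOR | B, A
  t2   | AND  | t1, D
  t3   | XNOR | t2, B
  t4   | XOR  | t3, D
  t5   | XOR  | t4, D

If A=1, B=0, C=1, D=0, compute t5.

t1 = 0 XNOR 1 = 0
t2 = 0 AND 0 = 0
t3 = 0 XNOR 0 = 1
t4 = 1 XOR 0 = 1
t5 = 1 XOR 0 = 1

1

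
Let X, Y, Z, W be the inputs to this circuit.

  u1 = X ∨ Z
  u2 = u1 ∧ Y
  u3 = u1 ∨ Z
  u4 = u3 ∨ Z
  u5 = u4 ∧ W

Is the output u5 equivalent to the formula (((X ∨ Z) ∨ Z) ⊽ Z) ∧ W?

u1 = X ∨ Z
u3 = u1 ∨ Z = (X ∨ Z) ∨ Z
u4 = u3 ∨ Z = ((X ∨ Z) ∨ Z) ∨ Z
u5 = u4 ∧ W = (((X ∨ Z) ∨ Z) ∨ Z) ∧ W
At X=0, Y=0, Z=0, W=1: circuit gives 0, formula gives 1.

No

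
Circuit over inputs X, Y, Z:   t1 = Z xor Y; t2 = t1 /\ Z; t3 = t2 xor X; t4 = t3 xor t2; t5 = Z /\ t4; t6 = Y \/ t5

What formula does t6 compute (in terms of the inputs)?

Y \/ (Z /\ ((((Z xor Y) /\ Z) xor X) xor ((Z xor Y) /\ Z)))

t1 = Z xor Y
t2 = t1 /\ Z = (Z xor Y) /\ Z
t3 = t2 xor X = ((Z xor Y) /\ Z) xor X
t4 = t3 xor t2 = (((Z xor Y) /\ Z) xor X) xor ((Z xor Y) /\ Z)
t5 = Z /\ t4 = Z /\ ((((Z xor Y) /\ Z) xor X) xor ((Z xor Y) /\ Z))
t6 = Y \/ t5 = Y \/ (Z /\ ((((Z xor Y) /\ Z) xor X) xor ((Z xor Y) /\ Z)))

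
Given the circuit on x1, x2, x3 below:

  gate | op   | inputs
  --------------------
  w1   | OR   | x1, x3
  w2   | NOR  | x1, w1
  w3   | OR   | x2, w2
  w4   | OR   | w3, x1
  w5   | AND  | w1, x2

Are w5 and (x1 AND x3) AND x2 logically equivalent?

w1 = x1 OR x3
w5 = w1 AND x2 = (x1 OR x3) AND x2
At x1=0, x2=1, x3=1: circuit gives 1, formula gives 0.

No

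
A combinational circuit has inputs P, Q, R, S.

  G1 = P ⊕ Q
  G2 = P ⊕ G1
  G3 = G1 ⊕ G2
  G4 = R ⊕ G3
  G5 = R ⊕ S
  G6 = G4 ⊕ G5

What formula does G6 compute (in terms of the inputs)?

(R ⊕ ((P ⊕ Q) ⊕ (P ⊕ (P ⊕ Q)))) ⊕ (R ⊕ S)

G1 = P ⊕ Q
G2 = P ⊕ G1 = P ⊕ (P ⊕ Q)
G3 = G1 ⊕ G2 = (P ⊕ Q) ⊕ (P ⊕ (P ⊕ Q))
G4 = R ⊕ G3 = R ⊕ ((P ⊕ Q) ⊕ (P ⊕ (P ⊕ Q)))
G5 = R ⊕ S
G6 = G4 ⊕ G5 = (R ⊕ ((P ⊕ Q) ⊕ (P ⊕ (P ⊕ Q)))) ⊕ (R ⊕ S)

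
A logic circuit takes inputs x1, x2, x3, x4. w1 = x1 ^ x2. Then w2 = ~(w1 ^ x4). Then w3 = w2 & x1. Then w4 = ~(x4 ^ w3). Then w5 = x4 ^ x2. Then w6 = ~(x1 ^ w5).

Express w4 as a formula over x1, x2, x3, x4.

w1 = x1 ^ x2
w2 = ~(w1 ^ x4) = ~((x1 ^ x2) ^ x4)
w3 = w2 & x1 = (~((x1 ^ x2) ^ x4)) & x1
w4 = ~(x4 ^ w3) = ~(x4 ^ ((~((x1 ^ x2) ^ x4)) & x1))

~(x4 ^ ((~((x1 ^ x2) ^ x4)) & x1))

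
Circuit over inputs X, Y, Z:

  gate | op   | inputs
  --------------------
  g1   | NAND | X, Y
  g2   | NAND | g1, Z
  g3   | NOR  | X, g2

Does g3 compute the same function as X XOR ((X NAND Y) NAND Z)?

g1 = X NAND Y
g2 = g1 NAND Z = (X NAND Y) NAND Z
g3 = X NOR g2 = X NOR ((X NAND Y) NAND Z)
At X=0, Y=0, Z=0: circuit gives 0, formula gives 1.

No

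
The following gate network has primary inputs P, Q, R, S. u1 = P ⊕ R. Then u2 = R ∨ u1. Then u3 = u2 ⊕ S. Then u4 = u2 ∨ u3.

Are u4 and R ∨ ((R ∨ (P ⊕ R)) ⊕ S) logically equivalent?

u1 = P ⊕ R
u2 = R ∨ u1 = R ∨ (P ⊕ R)
u3 = u2 ⊕ S = (R ∨ (P ⊕ R)) ⊕ S
u4 = u2 ∨ u3 = (R ∨ (P ⊕ R)) ∨ ((R ∨ (P ⊕ R)) ⊕ S)
At P=1, Q=0, R=0, S=1: circuit gives 1, formula gives 0.

No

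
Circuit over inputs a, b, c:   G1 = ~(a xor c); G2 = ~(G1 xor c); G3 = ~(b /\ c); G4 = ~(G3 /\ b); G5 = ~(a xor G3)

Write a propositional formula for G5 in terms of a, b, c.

G3 = ~(b /\ c)
G5 = ~(a xor G3) = ~(a xor (~(b /\ c)))

~(a xor (~(b /\ c)))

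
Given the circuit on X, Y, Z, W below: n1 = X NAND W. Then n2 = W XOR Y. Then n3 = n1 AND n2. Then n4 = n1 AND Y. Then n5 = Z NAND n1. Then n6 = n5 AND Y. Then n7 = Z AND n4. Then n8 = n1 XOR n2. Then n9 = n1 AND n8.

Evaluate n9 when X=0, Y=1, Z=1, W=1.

1

n1 = 0 NAND 1 = 1
n2 = 1 XOR 1 = 0
n8 = 1 XOR 0 = 1
n9 = 1 AND 1 = 1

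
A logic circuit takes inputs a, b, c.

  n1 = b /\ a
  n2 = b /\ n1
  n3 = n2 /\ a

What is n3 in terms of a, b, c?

(b /\ (b /\ a)) /\ a

n1 = b /\ a
n2 = b /\ n1 = b /\ (b /\ a)
n3 = n2 /\ a = (b /\ (b /\ a)) /\ a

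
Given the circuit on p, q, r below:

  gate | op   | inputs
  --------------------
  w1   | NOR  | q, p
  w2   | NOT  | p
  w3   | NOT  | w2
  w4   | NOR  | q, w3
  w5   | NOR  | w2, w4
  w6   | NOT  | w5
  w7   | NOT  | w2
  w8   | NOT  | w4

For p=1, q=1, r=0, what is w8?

1

w2 = NOT 1 = 0
w3 = NOT 0 = 1
w4 = 1 NOR 1 = 0
w8 = NOT 0 = 1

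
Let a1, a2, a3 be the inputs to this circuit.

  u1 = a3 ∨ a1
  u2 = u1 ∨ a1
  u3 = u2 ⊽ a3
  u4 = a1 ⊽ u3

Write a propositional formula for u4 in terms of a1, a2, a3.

a1 ⊽ (((a3 ∨ a1) ∨ a1) ⊽ a3)

u1 = a3 ∨ a1
u2 = u1 ∨ a1 = (a3 ∨ a1) ∨ a1
u3 = u2 ⊽ a3 = ((a3 ∨ a1) ∨ a1) ⊽ a3
u4 = a1 ⊽ u3 = a1 ⊽ (((a3 ∨ a1) ∨ a1) ⊽ a3)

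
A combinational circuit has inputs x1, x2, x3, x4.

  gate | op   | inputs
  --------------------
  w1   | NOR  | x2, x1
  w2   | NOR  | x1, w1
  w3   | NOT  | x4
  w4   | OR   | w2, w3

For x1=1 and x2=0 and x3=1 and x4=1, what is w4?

0

w1 = 0 NOR 1 = 0
w2 = 1 NOR 0 = 0
w3 = NOT 1 = 0
w4 = 0 OR 0 = 0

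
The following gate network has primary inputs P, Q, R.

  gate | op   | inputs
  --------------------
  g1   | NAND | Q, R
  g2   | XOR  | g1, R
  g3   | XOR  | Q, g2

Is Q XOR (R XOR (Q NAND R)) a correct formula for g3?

Yes

g1 = Q NAND R
g2 = g1 XOR R = (Q NAND R) XOR R
g3 = Q XOR g2 = Q XOR ((Q NAND R) XOR R)
At P=0, Q=0, R=1: circuit gives 0, formula gives 0.
At P=0, Q=0, R=0: circuit gives 1, formula gives 1.
Agrees on all 8 inputs.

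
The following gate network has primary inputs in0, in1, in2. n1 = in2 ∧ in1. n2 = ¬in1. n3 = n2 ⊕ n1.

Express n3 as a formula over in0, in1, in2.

n1 = in2 ∧ in1
n2 = ¬in1
n3 = n2 ⊕ n1 = ¬in1 ⊕ (in2 ∧ in1)

¬in1 ⊕ (in2 ∧ in1)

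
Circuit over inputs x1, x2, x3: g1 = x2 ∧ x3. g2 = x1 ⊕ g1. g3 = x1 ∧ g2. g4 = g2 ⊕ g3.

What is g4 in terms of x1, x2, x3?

g1 = x2 ∧ x3
g2 = x1 ⊕ g1 = x1 ⊕ (x2 ∧ x3)
g3 = x1 ∧ g2 = x1 ∧ (x1 ⊕ (x2 ∧ x3))
g4 = g2 ⊕ g3 = (x1 ⊕ (x2 ∧ x3)) ⊕ (x1 ∧ (x1 ⊕ (x2 ∧ x3)))

(x1 ⊕ (x2 ∧ x3)) ⊕ (x1 ∧ (x1 ⊕ (x2 ∧ x3)))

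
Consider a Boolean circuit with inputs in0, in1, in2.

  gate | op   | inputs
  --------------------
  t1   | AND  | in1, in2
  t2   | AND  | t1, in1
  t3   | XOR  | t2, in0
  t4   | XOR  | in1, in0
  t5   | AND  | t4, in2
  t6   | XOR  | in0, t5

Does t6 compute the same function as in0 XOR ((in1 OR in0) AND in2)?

No

t4 = in1 XOR in0
t5 = t4 AND in2 = (in1 XOR in0) AND in2
t6 = in0 XOR t5 = in0 XOR ((in1 XOR in0) AND in2)
At in0=1, in1=1, in2=1: circuit gives 1, formula gives 0.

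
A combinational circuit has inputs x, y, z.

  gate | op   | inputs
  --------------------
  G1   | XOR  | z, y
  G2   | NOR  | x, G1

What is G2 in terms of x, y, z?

x NOR (z XOR y)

G1 = z XOR y
G2 = x NOR G1 = x NOR (z XOR y)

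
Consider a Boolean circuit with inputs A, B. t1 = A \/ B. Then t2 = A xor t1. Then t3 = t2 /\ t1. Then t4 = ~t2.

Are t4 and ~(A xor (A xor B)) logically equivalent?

t1 = A \/ B
t2 = A xor t1 = A xor (A \/ B)
t4 = ~t2 = ~(A xor (A \/ B))
At A=1, B=1: circuit gives 1, formula gives 0.

No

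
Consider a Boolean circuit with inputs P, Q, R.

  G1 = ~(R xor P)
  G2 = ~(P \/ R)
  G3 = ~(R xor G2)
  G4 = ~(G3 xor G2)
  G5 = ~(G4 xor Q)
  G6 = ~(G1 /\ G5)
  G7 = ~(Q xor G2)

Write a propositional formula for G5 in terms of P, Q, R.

G2 = ~(P \/ R)
G3 = ~(R xor G2) = ~(R xor (~(P \/ R)))
G4 = ~(G3 xor G2) = ~((~(R xor (~(P \/ R)))) xor (~(P \/ R)))
G5 = ~(G4 xor Q) = ~((~((~(R xor (~(P \/ R)))) xor (~(P \/ R)))) xor Q)

~((~((~(R xor (~(P \/ R)))) xor (~(P \/ R)))) xor Q)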